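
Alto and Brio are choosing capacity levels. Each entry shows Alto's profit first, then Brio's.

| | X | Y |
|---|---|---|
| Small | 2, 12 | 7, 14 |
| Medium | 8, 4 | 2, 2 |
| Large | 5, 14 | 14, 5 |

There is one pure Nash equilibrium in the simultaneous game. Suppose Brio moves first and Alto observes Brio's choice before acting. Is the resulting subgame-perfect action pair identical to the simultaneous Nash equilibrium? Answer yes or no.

no

Backward induction with Brio moving first.
- X: Alto compares 2, 8, 5 and picks Medium; Brio would get 4.
- Y: Alto compares 7, 2, 14 and picks Large; Brio would get 5.
Among 4, 5, the best is 5 at Y. Subgame-perfect outcome: (Large, Y) with payoffs (14, 5).
For the simultaneous game, intersect best replies.
Alto's best replies: X→Medium; Y→Large.
Brio's best replies: Small→Y; Medium→X; Large→X.
Only (Medium, X) has each player best-responding; Nash payoffs (8, 4).
Sequential outcome (Large, Y) differs from the Nash profile (Medium, X).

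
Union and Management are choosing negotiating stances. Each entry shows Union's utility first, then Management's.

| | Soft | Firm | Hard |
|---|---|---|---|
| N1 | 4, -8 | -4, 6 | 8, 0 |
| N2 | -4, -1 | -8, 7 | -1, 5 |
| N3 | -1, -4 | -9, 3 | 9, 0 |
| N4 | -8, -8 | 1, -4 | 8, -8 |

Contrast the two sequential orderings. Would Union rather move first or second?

second

If Union leads: Management's best replies are N1→Firm, N2→Firm, N3→Firm, N4→Firm; Union's induced payoffs -4, -8, -9, 1; outcome (N4, Firm), payoffs (1, -4).
If Management leads: Union's best replies are Soft→N1, Firm→N4, Hard→N3; Management's induced payoffs -8, -4, 0; outcome (N3, Hard), payoffs (9, 0).
Union gets 1 moving first and 9 moving second, so Union prefers to move second.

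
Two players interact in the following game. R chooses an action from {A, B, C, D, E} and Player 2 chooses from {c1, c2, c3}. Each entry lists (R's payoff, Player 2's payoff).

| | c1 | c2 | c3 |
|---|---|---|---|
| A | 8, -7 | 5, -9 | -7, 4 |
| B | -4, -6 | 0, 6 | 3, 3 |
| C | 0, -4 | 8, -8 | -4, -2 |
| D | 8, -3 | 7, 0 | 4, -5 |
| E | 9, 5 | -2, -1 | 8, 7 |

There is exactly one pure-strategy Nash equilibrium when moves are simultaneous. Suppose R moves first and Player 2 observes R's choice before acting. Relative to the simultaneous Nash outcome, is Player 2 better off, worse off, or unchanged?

Work backward from Player 2's decision.
- A → Player 2 plays c3 (best of -7, -9, 4); R gets -7.
- B → Player 2 plays c2 (best of -6, 6, 3); R gets 0.
- C → Player 2 plays c3 (best of -4, -8, -2); R gets -4.
- D → Player 2 plays c2 (best of -3, 0, -5); R gets 7.
- E → Player 2 plays c3 (best of 5, -1, 7); R gets 8.
Among -7, 0, -4, 7, 8, the best is 8 at E. Subgame-perfect outcome: (E, c3) with payoffs (8, 7).
Now find the simultaneous Nash equilibrium.
R's best replies: c1→E; c2→C; c3→E.
Player 2's best replies: A→c3; B→c2; C→c3; D→c2; E→c3.
Only (E, c3) has each player best-responding; Nash payoffs (8, 7).
Player 2 earns 7 sequentially versus 7 at the Nash outcome: unchanged.

unchanged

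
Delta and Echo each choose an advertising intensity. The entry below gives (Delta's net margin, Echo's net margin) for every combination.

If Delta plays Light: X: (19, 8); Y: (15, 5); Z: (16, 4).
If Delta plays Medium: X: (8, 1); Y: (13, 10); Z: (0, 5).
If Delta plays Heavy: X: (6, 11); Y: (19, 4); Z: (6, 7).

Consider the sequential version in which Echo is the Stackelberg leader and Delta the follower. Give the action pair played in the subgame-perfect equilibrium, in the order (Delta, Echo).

(Light, X)

Delta best-responds to each possible Echo move:
- X → Delta plays Light (best of 19, 8, 6); Echo gets 8.
- Y → Delta plays Heavy (best of 15, 13, 19); Echo gets 4.
- Z → Delta plays Light (best of 16, 0, 6); Echo gets 4.
Among 8, 4, 4, the best is 8 at X. Subgame-perfect outcome: (Light, X) with payoffs (19, 8).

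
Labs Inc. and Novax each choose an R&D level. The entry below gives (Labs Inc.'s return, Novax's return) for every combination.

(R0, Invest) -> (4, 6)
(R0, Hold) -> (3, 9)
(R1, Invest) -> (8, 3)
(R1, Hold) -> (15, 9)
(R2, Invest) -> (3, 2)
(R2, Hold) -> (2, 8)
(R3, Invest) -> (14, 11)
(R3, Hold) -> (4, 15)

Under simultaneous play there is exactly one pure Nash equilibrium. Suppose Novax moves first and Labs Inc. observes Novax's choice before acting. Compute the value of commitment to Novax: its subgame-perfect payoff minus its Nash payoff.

2

Backward induction with Novax moving first.
- Invest → Labs Inc. plays R3 (best of 4, 8, 3, 14); Novax gets 11.
- Hold → Labs Inc. plays R1 (best of 3, 15, 2, 4); Novax gets 9.
Novax's induced payoffs are 11, 9, so Novax commits to Invest. Subgame-perfect outcome: (R3, Invest) with payoffs (14, 11).
For the simultaneous game, intersect best replies.
Labs Inc.'s best replies: Invest→R3; Hold→R1.
Novax's best replies: R0→Hold; R1→Hold; R2→Hold; R3→Hold.
Only (R1, Hold) has each player best-responding; Nash payoffs (15, 9).
Novax's commitment gain: 11 − 9 = 2.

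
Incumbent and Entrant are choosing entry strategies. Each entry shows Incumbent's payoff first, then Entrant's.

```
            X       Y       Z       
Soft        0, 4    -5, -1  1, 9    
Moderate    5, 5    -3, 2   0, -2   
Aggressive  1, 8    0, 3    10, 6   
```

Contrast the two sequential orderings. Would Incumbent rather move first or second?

If Incumbent leads: Entrant's best replies are Soft→Z, Moderate→X, Aggressive→X; Incumbent's induced payoffs 1, 5, 1; outcome (Moderate, X), payoffs (5, 5).
If Entrant leads: Incumbent's best replies are X→Moderate, Y→Aggressive, Z→Aggressive; Entrant's induced payoffs 5, 3, 6; outcome (Aggressive, Z), payoffs (10, 6).
Incumbent gets 5 moving first and 10 moving second, so Incumbent prefers to move second.

second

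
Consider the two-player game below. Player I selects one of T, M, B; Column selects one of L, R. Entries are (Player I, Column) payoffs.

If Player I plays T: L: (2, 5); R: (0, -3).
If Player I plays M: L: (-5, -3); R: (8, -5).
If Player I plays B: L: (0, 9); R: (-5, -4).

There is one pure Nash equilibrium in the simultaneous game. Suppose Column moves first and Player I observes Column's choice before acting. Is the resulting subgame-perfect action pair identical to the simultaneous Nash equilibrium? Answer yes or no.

Player I best-responds to each possible Column move:
- L: BR = T, leader payoff 5.
- R: BR = M, leader payoff -5.
Column's induced payoffs are 5, -5, so Column commits to L. Subgame-perfect outcome: (T, L) with payoffs (2, 5).
For the simultaneous game, intersect best replies.
Player I's best replies: L→T; R→M.
Column's best replies: T→L; M→L; B→L.
The unique mutual best reply is (T, L), giving (2, 5).
Sequential outcome (T, L) coincides with the Nash profile (T, L).

yes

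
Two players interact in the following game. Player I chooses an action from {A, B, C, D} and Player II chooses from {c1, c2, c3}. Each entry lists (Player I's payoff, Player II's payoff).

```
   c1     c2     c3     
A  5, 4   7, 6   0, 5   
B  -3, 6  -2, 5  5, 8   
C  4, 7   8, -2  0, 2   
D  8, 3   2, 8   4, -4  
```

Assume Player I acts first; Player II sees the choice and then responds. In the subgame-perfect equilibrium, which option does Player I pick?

A

Backward induction with Player I moving first.
- A: BR = c2, leader payoff 7.
- B: BR = c3, leader payoff 5.
- C: BR = c1, leader payoff 4.
- D: BR = c2, leader payoff 2.
Among 7, 5, 4, 2, the best is 7 at A. Subgame-perfect outcome: (A, c2) with payoffs (7, 6).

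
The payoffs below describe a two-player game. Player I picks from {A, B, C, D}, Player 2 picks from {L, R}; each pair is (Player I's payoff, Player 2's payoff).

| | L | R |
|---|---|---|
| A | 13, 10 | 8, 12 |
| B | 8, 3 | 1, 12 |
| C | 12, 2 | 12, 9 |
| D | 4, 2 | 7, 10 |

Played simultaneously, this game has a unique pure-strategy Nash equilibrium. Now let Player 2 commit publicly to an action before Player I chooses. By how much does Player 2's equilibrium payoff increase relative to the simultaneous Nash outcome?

1

Backward induction with Player 2 moving first.
- L → Player I plays A (best of 13, 8, 12, 4); Player 2 gets 10.
- R → Player I plays C (best of 8, 1, 12, 7); Player 2 gets 9.
Maximizing over 10, 9, Player 2 chooses L. Subgame-perfect outcome: (A, L) with payoffs (13, 10).
Under simultaneous play:
Player I's best replies: L→A; R→C.
Player 2's best replies: A→R; B→R; C→R; D→R.
The unique mutual best reply is (C, R), giving (12, 9).
Player 2's commitment gain: 10 − 9 = 1.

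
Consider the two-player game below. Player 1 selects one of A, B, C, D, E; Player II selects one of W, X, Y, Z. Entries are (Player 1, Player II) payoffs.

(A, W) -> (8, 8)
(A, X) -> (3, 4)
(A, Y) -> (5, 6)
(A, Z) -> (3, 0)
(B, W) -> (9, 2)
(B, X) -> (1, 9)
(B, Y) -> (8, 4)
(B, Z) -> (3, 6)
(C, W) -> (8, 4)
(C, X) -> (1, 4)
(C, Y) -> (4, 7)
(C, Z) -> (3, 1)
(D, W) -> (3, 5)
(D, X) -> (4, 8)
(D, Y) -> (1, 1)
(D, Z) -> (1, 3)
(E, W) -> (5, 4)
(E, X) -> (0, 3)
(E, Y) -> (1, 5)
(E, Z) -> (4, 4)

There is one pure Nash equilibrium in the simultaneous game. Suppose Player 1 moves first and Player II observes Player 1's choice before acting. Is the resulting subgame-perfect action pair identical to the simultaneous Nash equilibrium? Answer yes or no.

Player II best-responds to each possible Player 1 move:
- A: BR = W, leader payoff 8.
- B: BR = X, leader payoff 1.
- C: BR = Y, leader payoff 4.
- D: BR = X, leader payoff 4.
- E: BR = Y, leader payoff 1.
Maximizing over 8, 1, 4, 4, 1, Player 1 chooses A. Subgame-perfect outcome: (A, W) with payoffs (8, 8).
Under simultaneous play:
Player 1's best replies: W→B; X→D; Y→B; Z→E.
Player II's best replies: A→W; B→X; C→Y; D→X; E→Y.
Only (D, X) has each player best-responding; Nash payoffs (4, 8).
Sequential outcome (A, W) differs from the Nash profile (D, X).

no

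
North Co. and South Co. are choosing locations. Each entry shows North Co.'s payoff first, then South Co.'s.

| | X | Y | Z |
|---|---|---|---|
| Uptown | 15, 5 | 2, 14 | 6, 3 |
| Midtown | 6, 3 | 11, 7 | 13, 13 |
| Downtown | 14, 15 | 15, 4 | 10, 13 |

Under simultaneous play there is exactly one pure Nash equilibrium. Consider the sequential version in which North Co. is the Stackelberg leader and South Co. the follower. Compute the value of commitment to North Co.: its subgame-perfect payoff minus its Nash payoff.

Solve by backward induction (North Co. leads).
- Uptown → South Co. plays Y (best of 5, 14, 3); North Co. gets 2.
- Midtown → South Co. plays Z (best of 3, 7, 13); North Co. gets 13.
- Downtown → South Co. plays X (best of 15, 4, 13); North Co. gets 14.
Among 2, 13, 14, the best is 14 at Downtown. Subgame-perfect outcome: (Downtown, X) with payoffs (14, 15).
For the simultaneous game, intersect best replies.
North Co.'s best replies: X→Uptown; Y→Downtown; Z→Midtown.
South Co.'s best replies: Uptown→Y; Midtown→Z; Downtown→X.
Only (Midtown, Z) has each player best-responding; Nash payoffs (13, 13).
North Co.'s commitment gain: 14 − 13 = 1.

1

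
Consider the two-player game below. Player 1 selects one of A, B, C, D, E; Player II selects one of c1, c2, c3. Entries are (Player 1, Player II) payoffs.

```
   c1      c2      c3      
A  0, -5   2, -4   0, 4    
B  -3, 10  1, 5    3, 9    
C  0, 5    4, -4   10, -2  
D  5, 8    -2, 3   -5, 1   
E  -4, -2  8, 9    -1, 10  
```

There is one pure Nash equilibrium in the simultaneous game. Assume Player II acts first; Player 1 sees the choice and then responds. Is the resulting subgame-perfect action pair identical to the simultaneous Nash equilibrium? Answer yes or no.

no

Player 1 best-responds to each possible Player II move:
- c1: Player 1 compares 0, -3, 0, 5, -4 and picks D; Player II would get 8.
- c2: Player 1 compares 2, 1, 4, -2, 8 and picks E; Player II would get 9.
- c3: Player 1 compares 0, 3, 10, -5, -1 and picks C; Player II would get -2.
Among 8, 9, -2, the best is 9 at c2. Subgame-perfect outcome: (E, c2) with payoffs (8, 9).
For the simultaneous game, intersect best replies.
Player 1's best replies: c1→D; c2→E; c3→C.
Player II's best replies: A→c3; B→c1; C→c1; D→c1; E→c3.
Only (D, c1) has each player best-responding; Nash payoffs (5, 8).
Sequential outcome (E, c2) differs from the Nash profile (D, c1).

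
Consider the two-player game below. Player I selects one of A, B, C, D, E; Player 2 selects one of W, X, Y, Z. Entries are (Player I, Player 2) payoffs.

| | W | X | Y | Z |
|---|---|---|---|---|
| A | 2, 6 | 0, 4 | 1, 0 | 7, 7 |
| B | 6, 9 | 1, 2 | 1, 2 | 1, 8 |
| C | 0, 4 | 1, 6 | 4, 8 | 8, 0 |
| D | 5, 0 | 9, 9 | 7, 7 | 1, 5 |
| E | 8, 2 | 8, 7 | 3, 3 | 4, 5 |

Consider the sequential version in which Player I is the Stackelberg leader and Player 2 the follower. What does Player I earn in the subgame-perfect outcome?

Solve by backward induction (Player I leads).
- A → Player 2 plays Z (best of 6, 4, 0, 7); Player I gets 7.
- B → Player 2 plays W (best of 9, 2, 2, 8); Player I gets 6.
- C → Player 2 plays Y (best of 4, 6, 8, 0); Player I gets 4.
- D → Player 2 plays X (best of 0, 9, 7, 5); Player I gets 9.
- E → Player 2 plays X (best of 2, 7, 3, 5); Player I gets 8.
Among 7, 6, 4, 9, 8, the best is 9 at D. Subgame-perfect outcome: (D, X) with payoffs (9, 9).

9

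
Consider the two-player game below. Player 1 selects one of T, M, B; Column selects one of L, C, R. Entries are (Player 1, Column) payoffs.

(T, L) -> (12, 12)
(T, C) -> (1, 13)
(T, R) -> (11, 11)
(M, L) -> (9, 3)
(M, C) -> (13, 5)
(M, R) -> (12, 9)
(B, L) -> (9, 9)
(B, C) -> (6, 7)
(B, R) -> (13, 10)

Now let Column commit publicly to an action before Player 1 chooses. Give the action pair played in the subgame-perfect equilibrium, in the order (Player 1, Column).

Work backward from Player 1's decision.
- L → Player 1 plays T (best of 12, 9, 9); Column gets 12.
- C → Player 1 plays M (best of 1, 13, 6); Column gets 5.
- R → Player 1 plays B (best of 11, 12, 13); Column gets 10.
Maximizing over 12, 5, 10, Column chooses L. Subgame-perfect outcome: (T, L) with payoffs (12, 12).

(T, L)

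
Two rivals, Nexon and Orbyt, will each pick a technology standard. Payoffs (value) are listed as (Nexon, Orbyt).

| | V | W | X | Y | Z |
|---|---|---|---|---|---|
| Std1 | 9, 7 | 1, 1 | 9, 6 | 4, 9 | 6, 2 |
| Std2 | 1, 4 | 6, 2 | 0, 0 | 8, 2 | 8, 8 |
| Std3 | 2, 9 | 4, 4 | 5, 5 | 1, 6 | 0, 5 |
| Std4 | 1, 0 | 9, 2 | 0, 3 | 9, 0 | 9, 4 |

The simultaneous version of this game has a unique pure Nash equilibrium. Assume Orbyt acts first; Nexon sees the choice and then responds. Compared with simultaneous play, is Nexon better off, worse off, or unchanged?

Work backward from Nexon's decision.
- V: BR = Std1, leader payoff 7.
- W: BR = Std4, leader payoff 2.
- X: BR = Std1, leader payoff 6.
- Y: BR = Std4, leader payoff 0.
- Z: BR = Std4, leader payoff 4.
Among 7, 2, 6, 0, 4, the best is 7 at V. Subgame-perfect outcome: (Std1, V) with payoffs (9, 7).
Under simultaneous play:
Nexon's best replies: V→Std1; W→Std4; X→Std1; Y→Std4; Z→Std4.
Orbyt's best replies: Std1→Y; Std2→Z; Std3→V; Std4→Z.
Only (Std4, Z) has each player best-responding; Nash payoffs (9, 4).
Nexon earns 9 sequentially versus 9 at the Nash outcome: unchanged.

unchanged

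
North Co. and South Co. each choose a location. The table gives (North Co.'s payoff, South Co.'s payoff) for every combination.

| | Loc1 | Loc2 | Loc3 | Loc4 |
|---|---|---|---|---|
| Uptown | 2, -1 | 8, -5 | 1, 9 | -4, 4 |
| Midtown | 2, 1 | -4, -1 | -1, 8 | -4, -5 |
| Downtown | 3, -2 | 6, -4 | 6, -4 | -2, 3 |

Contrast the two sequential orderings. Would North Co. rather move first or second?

If North Co. leads: South Co.'s best replies are Uptown→Loc3, Midtown→Loc3, Downtown→Loc4; North Co.'s induced payoffs 1, -1, -2; outcome (Uptown, Loc3), payoffs (1, 9).
If South Co. leads: North Co.'s best replies are Loc1→Downtown, Loc2→Uptown, Loc3→Downtown, Loc4→Downtown; South Co.'s induced payoffs -2, -5, -4, 3; outcome (Downtown, Loc4), payoffs (-2, 3).
North Co. gets 1 moving first and -2 moving second, so North Co. prefers to move first.

first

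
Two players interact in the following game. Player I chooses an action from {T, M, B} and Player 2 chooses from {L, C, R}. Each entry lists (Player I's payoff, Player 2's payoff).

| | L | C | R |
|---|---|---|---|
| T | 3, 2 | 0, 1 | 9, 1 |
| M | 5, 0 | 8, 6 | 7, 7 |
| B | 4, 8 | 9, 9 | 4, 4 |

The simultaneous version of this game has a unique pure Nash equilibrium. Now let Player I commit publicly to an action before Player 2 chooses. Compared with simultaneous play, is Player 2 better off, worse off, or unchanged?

Work backward from Player 2's decision.
- T: BR = L, leader payoff 3.
- M: BR = R, leader payoff 7.
- B: BR = C, leader payoff 9.
Player I's induced payoffs are 3, 7, 9, so Player I commits to B. Subgame-perfect outcome: (B, C) with payoffs (9, 9).
Now find the simultaneous Nash equilibrium.
Player I's best replies: L→M; C→B; R→T.
Player 2's best replies: T→L; M→R; B→C.
The unique mutual best reply is (B, C), giving (9, 9).
Player 2 earns 9 sequentially versus 9 at the Nash outcome: unchanged.

unchanged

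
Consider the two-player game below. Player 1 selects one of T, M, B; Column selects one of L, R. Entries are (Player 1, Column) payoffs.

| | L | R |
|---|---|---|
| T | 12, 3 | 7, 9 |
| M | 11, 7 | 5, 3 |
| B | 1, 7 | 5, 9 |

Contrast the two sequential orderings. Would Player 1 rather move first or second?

first

If Player 1 leads: Column's best replies are T→R, M→L, B→R; Player 1's induced payoffs 7, 11, 5; outcome (M, L), payoffs (11, 7).
If Column leads: Player 1's best replies are L→T, R→T; Column's induced payoffs 3, 9; outcome (T, R), payoffs (7, 9).
Player 1 gets 11 moving first and 7 moving second, so Player 1 prefers to move first.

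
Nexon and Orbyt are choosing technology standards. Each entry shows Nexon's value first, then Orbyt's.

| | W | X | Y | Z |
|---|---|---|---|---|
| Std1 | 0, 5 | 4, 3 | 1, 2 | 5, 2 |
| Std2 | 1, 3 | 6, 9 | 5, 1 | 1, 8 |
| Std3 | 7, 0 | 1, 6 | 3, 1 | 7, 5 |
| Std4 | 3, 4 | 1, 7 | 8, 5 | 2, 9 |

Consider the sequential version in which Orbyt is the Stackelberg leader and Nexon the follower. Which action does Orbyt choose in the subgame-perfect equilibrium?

Work backward from Nexon's decision.
- W: Nexon compares 0, 1, 7, 3 and picks Std3; Orbyt would get 0.
- X: Nexon compares 4, 6, 1, 1 and picks Std2; Orbyt would get 9.
- Y: Nexon compares 1, 5, 3, 8 and picks Std4; Orbyt would get 5.
- Z: Nexon compares 5, 1, 7, 2 and picks Std3; Orbyt would get 5.
Among 0, 9, 5, 5, the best is 9 at X. Subgame-perfect outcome: (Std2, X) with payoffs (6, 9).

X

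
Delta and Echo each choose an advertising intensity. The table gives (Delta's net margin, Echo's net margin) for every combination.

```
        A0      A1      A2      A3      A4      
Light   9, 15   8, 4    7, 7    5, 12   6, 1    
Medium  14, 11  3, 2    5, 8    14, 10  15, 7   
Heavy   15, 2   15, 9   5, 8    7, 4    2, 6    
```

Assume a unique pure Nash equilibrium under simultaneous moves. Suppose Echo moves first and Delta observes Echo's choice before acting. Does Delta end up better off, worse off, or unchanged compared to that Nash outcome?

Backward induction with Echo moving first.
- A0: Delta compares 9, 14, 15 and picks Heavy; Echo would get 2.
- A1: Delta compares 8, 3, 15 and picks Heavy; Echo would get 9.
- A2: Delta compares 7, 5, 5 and picks Light; Echo would get 7.
- A3: Delta compares 5, 14, 7 and picks Medium; Echo would get 10.
- A4: Delta compares 6, 15, 2 and picks Medium; Echo would get 7.
Among 2, 9, 7, 10, 7, the best is 10 at A3. Subgame-perfect outcome: (Medium, A3) with payoffs (14, 10).
For the simultaneous game, intersect best replies.
Delta's best replies: A0→Heavy; A1→Heavy; A2→Light; A3→Medium; A4→Medium.
Echo's best replies: Light→A0; Medium→A0; Heavy→A1.
The unique mutual best reply is (Heavy, A1), giving (15, 9).
Delta earns 14 sequentially versus 15 at the Nash outcome: worse off.

worse off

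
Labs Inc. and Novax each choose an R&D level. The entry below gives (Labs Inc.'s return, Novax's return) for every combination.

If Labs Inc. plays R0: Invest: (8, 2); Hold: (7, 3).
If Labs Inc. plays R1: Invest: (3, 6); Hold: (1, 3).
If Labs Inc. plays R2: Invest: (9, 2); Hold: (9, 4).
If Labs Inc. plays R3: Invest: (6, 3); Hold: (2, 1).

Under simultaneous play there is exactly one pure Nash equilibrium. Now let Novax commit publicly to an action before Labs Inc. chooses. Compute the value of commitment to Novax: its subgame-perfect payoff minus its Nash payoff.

Solve by backward induction (Novax leads).
- Invest: BR = R2, leader payoff 2.
- Hold: BR = R2, leader payoff 4.
Among 2, 4, the best is 4 at Hold. Subgame-perfect outcome: (R2, Hold) with payoffs (9, 4).
Now find the simultaneous Nash equilibrium.
Labs Inc.'s best replies: Invest→R2; Hold→R2.
Novax's best replies: R0→Hold; R1→Invest; R2→Hold; R3→Invest.
The unique mutual best reply is (R2, Hold), giving (9, 4).
Novax's commitment gain: 4 − 4 = 0.

0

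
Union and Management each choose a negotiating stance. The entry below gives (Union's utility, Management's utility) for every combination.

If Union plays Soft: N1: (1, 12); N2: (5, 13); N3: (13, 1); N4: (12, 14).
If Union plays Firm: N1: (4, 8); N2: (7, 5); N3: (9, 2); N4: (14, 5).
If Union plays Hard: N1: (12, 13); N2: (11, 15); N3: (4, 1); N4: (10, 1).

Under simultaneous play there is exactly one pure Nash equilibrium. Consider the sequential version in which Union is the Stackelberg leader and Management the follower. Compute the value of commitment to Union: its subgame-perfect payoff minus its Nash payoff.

Work backward from Management's decision.
- Soft: Management compares 12, 13, 1, 14 and picks N4; Union would get 12.
- Firm: Management compares 8, 5, 2, 5 and picks N1; Union would get 4.
- Hard: Management compares 13, 15, 1, 1 and picks N2; Union would get 11.
Maximizing over 12, 4, 11, Union chooses Soft. Subgame-perfect outcome: (Soft, N4) with payoffs (12, 14).
Under simultaneous play:
Union's best replies: N1→Hard; N2→Hard; N3→Soft; N4→Firm.
Management's best replies: Soft→N4; Firm→N1; Hard→N2.
The unique mutual best reply is (Hard, N2), giving (11, 15).
Union's commitment gain: 12 − 11 = 1.

1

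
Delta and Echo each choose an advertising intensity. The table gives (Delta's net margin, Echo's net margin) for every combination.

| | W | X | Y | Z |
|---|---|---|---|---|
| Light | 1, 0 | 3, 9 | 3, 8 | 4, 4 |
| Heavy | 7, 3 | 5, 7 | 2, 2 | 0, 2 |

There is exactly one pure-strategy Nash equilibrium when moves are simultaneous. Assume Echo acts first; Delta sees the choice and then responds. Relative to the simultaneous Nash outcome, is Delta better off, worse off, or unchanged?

Work backward from Delta's decision.
- W: Delta compares 1, 7 and picks Heavy; Echo would get 3.
- X: Delta compares 3, 5 and picks Heavy; Echo would get 7.
- Y: Delta compares 3, 2 and picks Light; Echo would get 8.
- Z: Delta compares 4, 0 and picks Light; Echo would get 4.
Among 3, 7, 8, 4, the best is 8 at Y. Subgame-perfect outcome: (Light, Y) with payoffs (3, 8).
Now find the simultaneous Nash equilibrium.
Delta's best replies: W→Heavy; X→Heavy; Y→Light; Z→Light.
Echo's best replies: Light→X; Heavy→X.
Only (Heavy, X) has each player best-responding; Nash payoffs (5, 7).
Delta earns 3 sequentially versus 5 at the Nash outcome: worse off.

worse off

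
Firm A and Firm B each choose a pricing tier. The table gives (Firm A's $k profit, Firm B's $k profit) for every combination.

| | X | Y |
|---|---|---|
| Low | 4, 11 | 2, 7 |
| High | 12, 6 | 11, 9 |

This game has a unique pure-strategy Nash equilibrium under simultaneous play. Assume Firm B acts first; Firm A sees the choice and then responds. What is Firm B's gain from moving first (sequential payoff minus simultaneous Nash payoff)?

0

Work backward from Firm A's decision.
- X: BR = High, leader payoff 6.
- Y: BR = High, leader payoff 9.
Among 6, 9, the best is 9 at Y. Subgame-perfect outcome: (High, Y) with payoffs (11, 9).
For the simultaneous game, intersect best replies.
Firm A's best replies: X→High; Y→High.
Firm B's best replies: Low→X; High→Y.
The unique mutual best reply is (High, Y), giving (11, 9).
Firm B's commitment gain: 9 − 9 = 0.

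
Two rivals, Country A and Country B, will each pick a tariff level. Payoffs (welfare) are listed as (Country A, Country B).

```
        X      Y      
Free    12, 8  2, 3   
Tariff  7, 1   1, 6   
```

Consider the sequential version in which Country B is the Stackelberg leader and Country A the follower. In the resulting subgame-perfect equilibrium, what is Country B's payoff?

Work backward from Country A's decision.
- X: Country A compares 12, 7 and picks Free; Country B would get 8.
- Y: Country A compares 2, 1 and picks Free; Country B would get 3.
Maximizing over 8, 3, Country B chooses X. Subgame-perfect outcome: (Free, X) with payoffs (12, 8).

8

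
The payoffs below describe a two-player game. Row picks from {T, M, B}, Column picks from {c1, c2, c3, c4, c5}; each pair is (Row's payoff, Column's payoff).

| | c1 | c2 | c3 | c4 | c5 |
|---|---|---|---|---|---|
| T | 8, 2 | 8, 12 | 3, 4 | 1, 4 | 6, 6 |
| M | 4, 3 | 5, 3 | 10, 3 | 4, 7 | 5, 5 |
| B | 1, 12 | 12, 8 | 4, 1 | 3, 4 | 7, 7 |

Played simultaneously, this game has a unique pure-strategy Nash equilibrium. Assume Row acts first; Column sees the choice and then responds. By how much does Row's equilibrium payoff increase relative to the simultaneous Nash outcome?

4

Solve by backward induction (Row leads).
- T: BR = c2, leader payoff 8.
- M: BR = c4, leader payoff 4.
- B: BR = c1, leader payoff 1.
Row's induced payoffs are 8, 4, 1, so Row commits to T. Subgame-perfect outcome: (T, c2) with payoffs (8, 12).
For the simultaneous game, intersect best replies.
Row's best replies: c1→T; c2→B; c3→M; c4→M; c5→B.
Column's best replies: T→c2; M→c4; B→c1.
Only (M, c4) has each player best-responding; Nash payoffs (4, 7).
Row's commitment gain: 8 − 4 = 4.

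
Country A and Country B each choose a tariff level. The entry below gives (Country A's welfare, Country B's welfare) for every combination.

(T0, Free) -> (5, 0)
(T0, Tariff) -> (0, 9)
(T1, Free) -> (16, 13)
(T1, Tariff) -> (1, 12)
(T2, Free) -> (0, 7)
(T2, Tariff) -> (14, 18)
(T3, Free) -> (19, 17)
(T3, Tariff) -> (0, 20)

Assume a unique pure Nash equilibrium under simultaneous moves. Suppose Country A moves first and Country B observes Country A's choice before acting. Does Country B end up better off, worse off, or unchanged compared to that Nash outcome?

worse off

Country B best-responds to each possible Country A move:
- T0: Country B compares 0, 9 and picks Tariff; Country A would get 0.
- T1: Country B compares 13, 12 and picks Free; Country A would get 16.
- T2: Country B compares 7, 18 and picks Tariff; Country A would get 14.
- T3: Country B compares 17, 20 and picks Tariff; Country A would get 0.
Maximizing over 0, 16, 14, 0, Country A chooses T1. Subgame-perfect outcome: (T1, Free) with payoffs (16, 13).
Now find the simultaneous Nash equilibrium.
Country A's best replies: Free→T3; Tariff→T2.
Country B's best replies: T0→Tariff; T1→Free; T2→Tariff; T3→Tariff.
Only (T2, Tariff) has each player best-responding; Nash payoffs (14, 18).
Country B earns 13 sequentially versus 18 at the Nash outcome: worse off.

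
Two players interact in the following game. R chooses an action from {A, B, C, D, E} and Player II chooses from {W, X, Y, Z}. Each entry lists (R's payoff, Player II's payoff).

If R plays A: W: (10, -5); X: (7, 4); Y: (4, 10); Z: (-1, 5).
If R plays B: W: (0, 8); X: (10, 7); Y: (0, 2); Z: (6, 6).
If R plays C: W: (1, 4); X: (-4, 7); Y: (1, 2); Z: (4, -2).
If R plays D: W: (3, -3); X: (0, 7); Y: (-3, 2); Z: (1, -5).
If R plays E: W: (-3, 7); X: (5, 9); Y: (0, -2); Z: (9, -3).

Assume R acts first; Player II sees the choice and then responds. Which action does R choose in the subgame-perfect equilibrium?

Solve by backward induction (R leads).
- A: Player II compares -5, 4, 10, 5 and picks Y; R would get 4.
- B: Player II compares 8, 7, 2, 6 and picks W; R would get 0.
- C: Player II compares 4, 7, 2, -2 and picks X; R would get -4.
- D: Player II compares -3, 7, 2, -5 and picks X; R would get 0.
- E: Player II compares 7, 9, -2, -3 and picks X; R would get 5.
Maximizing over 4, 0, -4, 0, 5, R chooses E. Subgame-perfect outcome: (E, X) with payoffs (5, 9).

E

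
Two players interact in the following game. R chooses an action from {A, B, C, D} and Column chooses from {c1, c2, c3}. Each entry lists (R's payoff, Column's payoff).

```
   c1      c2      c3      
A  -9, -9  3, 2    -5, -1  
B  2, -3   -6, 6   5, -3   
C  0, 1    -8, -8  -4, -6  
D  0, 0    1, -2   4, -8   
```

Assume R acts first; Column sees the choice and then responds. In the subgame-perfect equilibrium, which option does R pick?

Column best-responds to each possible R move:
- A: BR = c2, leader payoff 3.
- B: BR = c2, leader payoff -6.
- C: BR = c1, leader payoff 0.
- D: BR = c1, leader payoff 0.
Among 3, -6, 0, 0, the best is 3 at A. Subgame-perfect outcome: (A, c2) with payoffs (3, 2).

A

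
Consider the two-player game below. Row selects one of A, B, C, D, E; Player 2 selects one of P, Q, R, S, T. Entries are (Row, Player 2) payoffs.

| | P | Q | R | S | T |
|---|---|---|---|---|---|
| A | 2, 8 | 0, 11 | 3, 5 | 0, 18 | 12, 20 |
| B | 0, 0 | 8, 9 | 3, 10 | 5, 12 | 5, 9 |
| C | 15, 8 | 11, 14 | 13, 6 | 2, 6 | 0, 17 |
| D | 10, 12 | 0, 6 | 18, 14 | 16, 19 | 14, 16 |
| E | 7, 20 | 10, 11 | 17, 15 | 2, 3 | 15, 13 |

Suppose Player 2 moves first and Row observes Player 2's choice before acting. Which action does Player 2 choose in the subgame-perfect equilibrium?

S

Solve by backward induction (Player 2 leads).
- P: Row compares 2, 0, 15, 10, 7 and picks C; Player 2 would get 8.
- Q: Row compares 0, 8, 11, 0, 10 and picks C; Player 2 would get 14.
- R: Row compares 3, 3, 13, 18, 17 and picks D; Player 2 would get 14.
- S: Row compares 0, 5, 2, 16, 2 and picks D; Player 2 would get 19.
- T: Row compares 12, 5, 0, 14, 15 and picks E; Player 2 would get 13.
Maximizing over 8, 14, 14, 19, 13, Player 2 chooses S. Subgame-perfect outcome: (D, S) with payoffs (16, 19).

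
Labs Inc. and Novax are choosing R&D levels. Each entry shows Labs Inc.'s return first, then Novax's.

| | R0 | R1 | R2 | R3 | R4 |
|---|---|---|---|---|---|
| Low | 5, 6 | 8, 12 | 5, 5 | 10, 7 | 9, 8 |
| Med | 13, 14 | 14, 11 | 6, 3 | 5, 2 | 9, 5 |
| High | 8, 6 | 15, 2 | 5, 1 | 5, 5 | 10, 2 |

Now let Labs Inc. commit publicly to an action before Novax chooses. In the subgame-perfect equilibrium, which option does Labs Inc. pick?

Novax best-responds to each possible Labs Inc. move:
- Low: Novax compares 6, 12, 5, 7, 8 and picks R1; Labs Inc. would get 8.
- Med: Novax compares 14, 11, 3, 2, 5 and picks R0; Labs Inc. would get 13.
- High: Novax compares 6, 2, 1, 5, 2 and picks R0; Labs Inc. would get 8.
Labs Inc.'s induced payoffs are 8, 13, 8, so Labs Inc. commits to Med. Subgame-perfect outcome: (Med, R0) with payoffs (13, 14).

Med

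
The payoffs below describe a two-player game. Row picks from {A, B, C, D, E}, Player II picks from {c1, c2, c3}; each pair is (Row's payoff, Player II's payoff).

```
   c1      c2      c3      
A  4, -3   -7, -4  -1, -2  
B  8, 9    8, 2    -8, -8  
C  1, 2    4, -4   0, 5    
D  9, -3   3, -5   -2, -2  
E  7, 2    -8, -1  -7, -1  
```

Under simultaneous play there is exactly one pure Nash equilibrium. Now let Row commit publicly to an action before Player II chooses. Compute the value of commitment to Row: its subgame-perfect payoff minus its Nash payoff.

Player II best-responds to each possible Row move:
- A → Player II plays c3 (best of -3, -4, -2); Row gets -1.
- B → Player II plays c1 (best of 9, 2, -8); Row gets 8.
- C → Player II plays c3 (best of 2, -4, 5); Row gets 0.
- D → Player II plays c3 (best of -3, -5, -2); Row gets -2.
- E → Player II plays c1 (best of 2, -1, -1); Row gets 7.
Maximizing over -1, 8, 0, -2, 7, Row chooses B. Subgame-perfect outcome: (B, c1) with payoffs (8, 9).
Under simultaneous play:
Row's best replies: c1→D; c2→B; c3→C.
Player II's best replies: A→c3; B→c1; C→c3; D→c3; E→c1.
Only (C, c3) has each player best-responding; Nash payoffs (0, 5).
Row's commitment gain: 8 − 0 = 8.

8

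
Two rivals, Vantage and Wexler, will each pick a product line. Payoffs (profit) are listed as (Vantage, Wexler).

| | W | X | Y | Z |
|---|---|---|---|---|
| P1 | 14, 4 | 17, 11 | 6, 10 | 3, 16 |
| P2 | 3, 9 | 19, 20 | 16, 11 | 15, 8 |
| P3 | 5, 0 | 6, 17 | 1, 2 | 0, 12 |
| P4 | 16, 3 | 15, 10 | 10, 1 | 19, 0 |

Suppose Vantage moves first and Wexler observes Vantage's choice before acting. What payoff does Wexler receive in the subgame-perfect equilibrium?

20

Work backward from Wexler's decision.
- P1: BR = Z, leader payoff 3.
- P2: BR = X, leader payoff 19.
- P3: BR = X, leader payoff 6.
- P4: BR = X, leader payoff 15.
Among 3, 19, 6, 15, the best is 19 at P2. Subgame-perfect outcome: (P2, X) with payoffs (19, 20).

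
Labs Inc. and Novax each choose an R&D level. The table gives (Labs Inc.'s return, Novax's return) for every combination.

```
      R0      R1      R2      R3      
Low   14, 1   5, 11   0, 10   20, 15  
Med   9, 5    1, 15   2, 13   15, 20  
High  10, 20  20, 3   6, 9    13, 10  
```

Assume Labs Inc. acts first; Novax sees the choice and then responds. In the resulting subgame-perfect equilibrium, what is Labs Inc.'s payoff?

20

Backward induction with Labs Inc. moving first.
- Low → Novax plays R3 (best of 1, 11, 10, 15); Labs Inc. gets 20.
- Med → Novax plays R3 (best of 5, 15, 13, 20); Labs Inc. gets 15.
- High → Novax plays R0 (best of 20, 3, 9, 10); Labs Inc. gets 10.
Labs Inc.'s induced payoffs are 20, 15, 10, so Labs Inc. commits to Low. Subgame-perfect outcome: (Low, R3) with payoffs (20, 15).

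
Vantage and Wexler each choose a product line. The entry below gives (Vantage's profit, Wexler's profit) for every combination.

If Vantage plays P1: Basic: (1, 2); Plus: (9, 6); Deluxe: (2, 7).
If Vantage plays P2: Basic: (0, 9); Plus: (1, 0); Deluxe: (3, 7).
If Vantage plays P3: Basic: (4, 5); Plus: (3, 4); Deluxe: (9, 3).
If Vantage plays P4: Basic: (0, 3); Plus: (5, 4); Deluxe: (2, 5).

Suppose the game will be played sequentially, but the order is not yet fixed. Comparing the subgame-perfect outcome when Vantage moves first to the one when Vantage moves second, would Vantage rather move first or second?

If Vantage leads: Wexler's best replies are P1→Deluxe, P2→Basic, P3→Basic, P4→Deluxe; Vantage's induced payoffs 2, 0, 4, 2; outcome (P3, Basic), payoffs (4, 5).
If Wexler leads: Vantage's best replies are Basic→P3, Plus→P1, Deluxe→P3; Wexler's induced payoffs 5, 6, 3; outcome (P1, Plus), payoffs (9, 6).
Vantage gets 4 moving first and 9 moving second, so Vantage prefers to move second.

second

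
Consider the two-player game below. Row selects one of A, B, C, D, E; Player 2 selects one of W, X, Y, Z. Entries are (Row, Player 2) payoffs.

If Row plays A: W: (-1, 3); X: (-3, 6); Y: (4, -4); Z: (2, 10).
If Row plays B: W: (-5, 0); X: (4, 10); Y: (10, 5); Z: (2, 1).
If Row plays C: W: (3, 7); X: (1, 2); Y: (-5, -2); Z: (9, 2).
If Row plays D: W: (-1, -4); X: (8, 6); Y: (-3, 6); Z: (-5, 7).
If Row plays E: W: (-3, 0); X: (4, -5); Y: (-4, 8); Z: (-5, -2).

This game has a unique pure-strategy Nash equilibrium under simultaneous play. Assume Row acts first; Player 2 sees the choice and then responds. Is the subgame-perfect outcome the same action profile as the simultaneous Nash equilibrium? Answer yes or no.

Player 2 best-responds to each possible Row move:
- A: Player 2 compares 3, 6, -4, 10 and picks Z; Row would get 2.
- B: Player 2 compares 0, 10, 5, 1 and picks X; Row would get 4.
- C: Player 2 compares 7, 2, -2, 2 and picks W; Row would get 3.
- D: Player 2 compares -4, 6, 6, 7 and picks Z; Row would get -5.
- E: Player 2 compares 0, -5, 8, -2 and picks Y; Row would get -4.
Row's induced payoffs are 2, 4, 3, -5, -4, so Row commits to B. Subgame-perfect outcome: (B, X) with payoffs (4, 10).
Under simultaneous play:
Row's best replies: W→C; X→D; Y→B; Z→C.
Player 2's best replies: A→Z; B→X; C→W; D→Z; E→Y.
Only (C, W) has each player best-responding; Nash payoffs (3, 7).
Sequential outcome (B, X) differs from the Nash profile (C, W).

no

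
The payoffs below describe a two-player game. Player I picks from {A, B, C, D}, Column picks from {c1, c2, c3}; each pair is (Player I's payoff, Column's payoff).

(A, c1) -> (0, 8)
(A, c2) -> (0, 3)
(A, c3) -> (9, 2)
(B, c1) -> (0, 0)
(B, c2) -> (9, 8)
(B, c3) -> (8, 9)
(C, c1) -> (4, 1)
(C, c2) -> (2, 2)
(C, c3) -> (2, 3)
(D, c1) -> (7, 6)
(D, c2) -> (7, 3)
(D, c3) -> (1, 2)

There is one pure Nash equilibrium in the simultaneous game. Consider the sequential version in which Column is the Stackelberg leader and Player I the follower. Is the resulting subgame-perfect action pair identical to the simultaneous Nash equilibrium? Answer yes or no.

no

Player I best-responds to each possible Column move:
- c1: Player I compares 0, 0, 4, 7 and picks D; Column would get 6.
- c2: Player I compares 0, 9, 2, 7 and picks B; Column would get 8.
- c3: Player I compares 9, 8, 2, 1 and picks A; Column would get 2.
Among 6, 8, 2, the best is 8 at c2. Subgame-perfect outcome: (B, c2) with payoffs (9, 8).
For the simultaneous game, intersect best replies.
Player I's best replies: c1→D; c2→B; c3→A.
Column's best replies: A→c1; B→c3; C→c3; D→c1.
Only (D, c1) has each player best-responding; Nash payoffs (7, 6).
Sequential outcome (B, c2) differs from the Nash profile (D, c1).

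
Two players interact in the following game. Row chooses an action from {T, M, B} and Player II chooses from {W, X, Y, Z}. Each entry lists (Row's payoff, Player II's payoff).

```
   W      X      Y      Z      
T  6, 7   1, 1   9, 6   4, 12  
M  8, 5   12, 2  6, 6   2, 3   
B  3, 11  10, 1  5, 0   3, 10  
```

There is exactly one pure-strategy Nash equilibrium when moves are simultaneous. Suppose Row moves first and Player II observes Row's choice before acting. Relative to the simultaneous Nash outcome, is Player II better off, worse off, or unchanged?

worse off

Player II best-responds to each possible Row move:
- T: Player II compares 7, 1, 6, 12 and picks Z; Row would get 4.
- M: Player II compares 5, 2, 6, 3 and picks Y; Row would get 6.
- B: Player II compares 11, 1, 0, 10 and picks W; Row would get 3.
Among 4, 6, 3, the best is 6 at M. Subgame-perfect outcome: (M, Y) with payoffs (6, 6).
Now find the simultaneous Nash equilibrium.
Row's best replies: W→M; X→M; Y→T; Z→T.
Player II's best replies: T→Z; M→Y; B→W.
Only (T, Z) has each player best-responding; Nash payoffs (4, 12).
Player II earns 6 sequentially versus 12 at the Nash outcome: worse off.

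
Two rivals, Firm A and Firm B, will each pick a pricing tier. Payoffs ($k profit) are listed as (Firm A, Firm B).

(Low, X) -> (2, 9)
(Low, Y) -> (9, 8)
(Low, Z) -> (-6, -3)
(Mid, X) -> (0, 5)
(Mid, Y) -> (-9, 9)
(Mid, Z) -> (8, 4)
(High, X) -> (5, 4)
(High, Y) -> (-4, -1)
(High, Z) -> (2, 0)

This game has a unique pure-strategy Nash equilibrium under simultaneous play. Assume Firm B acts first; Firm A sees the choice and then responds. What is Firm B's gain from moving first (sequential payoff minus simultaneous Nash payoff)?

4

Backward induction with Firm B moving first.
- X: Firm A compares 2, 0, 5 and picks High; Firm B would get 4.
- Y: Firm A compares 9, -9, -4 and picks Low; Firm B would get 8.
- Z: Firm A compares -6, 8, 2 and picks Mid; Firm B would get 4.
Firm B's induced payoffs are 4, 8, 4, so Firm B commits to Y. Subgame-perfect outcome: (Low, Y) with payoffs (9, 8).
Now find the simultaneous Nash equilibrium.
Firm A's best replies: X→High; Y→Low; Z→Mid.
Firm B's best replies: Low→X; Mid→Y; High→X.
Only (High, X) has each player best-responding; Nash payoffs (5, 4).
Firm B's commitment gain: 8 − 4 = 4.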